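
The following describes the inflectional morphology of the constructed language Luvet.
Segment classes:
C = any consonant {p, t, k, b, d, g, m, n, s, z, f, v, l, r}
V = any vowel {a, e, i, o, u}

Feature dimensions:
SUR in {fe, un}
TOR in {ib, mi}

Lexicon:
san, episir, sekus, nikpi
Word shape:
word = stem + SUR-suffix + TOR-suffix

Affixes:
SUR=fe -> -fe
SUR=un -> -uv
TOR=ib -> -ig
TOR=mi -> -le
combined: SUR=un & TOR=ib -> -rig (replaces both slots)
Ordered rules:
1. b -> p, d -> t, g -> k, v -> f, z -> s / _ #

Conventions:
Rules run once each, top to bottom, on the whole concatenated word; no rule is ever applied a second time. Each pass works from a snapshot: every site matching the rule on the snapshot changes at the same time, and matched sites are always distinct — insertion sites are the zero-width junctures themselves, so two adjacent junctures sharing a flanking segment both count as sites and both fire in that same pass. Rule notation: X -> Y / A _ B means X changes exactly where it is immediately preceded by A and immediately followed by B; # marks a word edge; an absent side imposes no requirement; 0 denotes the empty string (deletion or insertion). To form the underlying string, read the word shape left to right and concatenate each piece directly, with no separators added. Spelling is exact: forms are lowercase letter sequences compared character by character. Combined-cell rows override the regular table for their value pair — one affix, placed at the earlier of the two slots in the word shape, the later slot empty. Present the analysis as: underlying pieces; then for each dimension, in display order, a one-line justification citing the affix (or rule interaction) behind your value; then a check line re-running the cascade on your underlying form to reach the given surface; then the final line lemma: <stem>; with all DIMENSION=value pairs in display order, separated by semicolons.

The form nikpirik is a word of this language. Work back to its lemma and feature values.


underlying: nikpi-rig
SUR=un - signalled by the combined affix row
TOR=ib - signalled by the combined affix row
check: nikpirig -> nikpirik
lemma: nikpi; SUR=un; TOR=ib


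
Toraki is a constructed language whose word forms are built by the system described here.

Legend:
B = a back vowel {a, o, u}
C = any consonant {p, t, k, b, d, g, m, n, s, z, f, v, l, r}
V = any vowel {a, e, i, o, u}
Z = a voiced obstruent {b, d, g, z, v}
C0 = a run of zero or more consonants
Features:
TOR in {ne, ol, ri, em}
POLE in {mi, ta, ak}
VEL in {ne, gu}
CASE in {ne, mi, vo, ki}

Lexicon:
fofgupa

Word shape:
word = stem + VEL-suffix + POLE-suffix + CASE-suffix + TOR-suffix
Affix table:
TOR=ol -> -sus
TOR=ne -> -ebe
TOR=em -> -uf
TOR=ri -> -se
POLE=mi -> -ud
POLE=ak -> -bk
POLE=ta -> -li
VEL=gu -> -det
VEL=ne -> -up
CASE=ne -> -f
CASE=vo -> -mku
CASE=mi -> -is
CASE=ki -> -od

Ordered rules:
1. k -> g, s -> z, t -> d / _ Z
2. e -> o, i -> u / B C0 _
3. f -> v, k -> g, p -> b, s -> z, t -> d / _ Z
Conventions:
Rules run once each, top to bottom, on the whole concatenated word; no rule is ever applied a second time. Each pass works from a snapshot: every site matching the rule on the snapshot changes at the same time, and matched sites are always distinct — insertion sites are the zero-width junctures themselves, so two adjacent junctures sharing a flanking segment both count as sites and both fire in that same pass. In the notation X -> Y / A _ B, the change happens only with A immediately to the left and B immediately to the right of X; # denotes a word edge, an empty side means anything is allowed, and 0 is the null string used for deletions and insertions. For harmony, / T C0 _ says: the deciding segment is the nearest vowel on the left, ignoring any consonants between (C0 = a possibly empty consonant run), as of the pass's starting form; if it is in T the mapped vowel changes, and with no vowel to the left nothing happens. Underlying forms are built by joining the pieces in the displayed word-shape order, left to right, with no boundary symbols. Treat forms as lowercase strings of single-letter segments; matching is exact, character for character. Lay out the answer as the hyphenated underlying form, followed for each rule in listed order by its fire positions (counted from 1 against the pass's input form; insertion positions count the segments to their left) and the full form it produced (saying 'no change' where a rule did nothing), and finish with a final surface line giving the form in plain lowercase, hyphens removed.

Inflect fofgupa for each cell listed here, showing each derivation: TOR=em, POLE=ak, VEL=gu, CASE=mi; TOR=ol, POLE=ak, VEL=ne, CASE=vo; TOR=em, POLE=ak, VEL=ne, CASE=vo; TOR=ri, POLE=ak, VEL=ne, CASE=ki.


cell TOR=em, POLE=ak, VEL=gu, CASE=mi:
underlying: fofgupa-det-bk-is-uf
1. k -> g, s -> z, t -> d / _ Z: fires at position(s) 10: fofgupadedbkisuf
2. e -> o, i -> u / B C0 _: fires at position(s) 9: fofgupadodbkisuf
3. f -> v, k -> g, p -> b, s -> z, t -> d / _ Z: fires at position(s) 3: fovgupadodbkisuf
surface: fovgupadodbkisuf

cell TOR=ol, POLE=ak, VEL=ne, CASE=vo:
underlying: fofgupa-up-bk-mku-sus
1. k -> g, s -> z, t -> d / _ Z: no change
2. e -> o, i -> u / B C0 _: no change
3. f -> v, k -> g, p -> b, s -> z, t -> d / _ Z: fires at position(s) 3, 9: fovgupaubbkmkusus
surface: fovgupaubbkmkusus

cell TOR=em, POLE=ak, VEL=ne, CASE=vo:
underlying: fofgupa-up-bk-mku-uf
1. k -> g, s -> z, t -> d / _ Z: no change
2. e -> o, i -> u / B C0 _: no change
3. f -> v, k -> g, p -> b, s -> z, t -> d / _ Z: fires at position(s) 3, 9: fovgupaubbkmkuuf
surface: fovgupaubbkmkuuf

cell TOR=ri, POLE=ak, VEL=ne, CASE=ki:
underlying: fofgupa-up-bk-od-se
1. k -> g, s -> z, t -> d / _ Z: no change
2. e -> o, i -> u / B C0 _: fires at position(s) 15: fofgupaupbkodso
3. f -> v, k -> g, p -> b, s -> z, t -> d / _ Z: fires at position(s) 3, 9: fovgupaubbkodso
surface: fovgupaubbkodso


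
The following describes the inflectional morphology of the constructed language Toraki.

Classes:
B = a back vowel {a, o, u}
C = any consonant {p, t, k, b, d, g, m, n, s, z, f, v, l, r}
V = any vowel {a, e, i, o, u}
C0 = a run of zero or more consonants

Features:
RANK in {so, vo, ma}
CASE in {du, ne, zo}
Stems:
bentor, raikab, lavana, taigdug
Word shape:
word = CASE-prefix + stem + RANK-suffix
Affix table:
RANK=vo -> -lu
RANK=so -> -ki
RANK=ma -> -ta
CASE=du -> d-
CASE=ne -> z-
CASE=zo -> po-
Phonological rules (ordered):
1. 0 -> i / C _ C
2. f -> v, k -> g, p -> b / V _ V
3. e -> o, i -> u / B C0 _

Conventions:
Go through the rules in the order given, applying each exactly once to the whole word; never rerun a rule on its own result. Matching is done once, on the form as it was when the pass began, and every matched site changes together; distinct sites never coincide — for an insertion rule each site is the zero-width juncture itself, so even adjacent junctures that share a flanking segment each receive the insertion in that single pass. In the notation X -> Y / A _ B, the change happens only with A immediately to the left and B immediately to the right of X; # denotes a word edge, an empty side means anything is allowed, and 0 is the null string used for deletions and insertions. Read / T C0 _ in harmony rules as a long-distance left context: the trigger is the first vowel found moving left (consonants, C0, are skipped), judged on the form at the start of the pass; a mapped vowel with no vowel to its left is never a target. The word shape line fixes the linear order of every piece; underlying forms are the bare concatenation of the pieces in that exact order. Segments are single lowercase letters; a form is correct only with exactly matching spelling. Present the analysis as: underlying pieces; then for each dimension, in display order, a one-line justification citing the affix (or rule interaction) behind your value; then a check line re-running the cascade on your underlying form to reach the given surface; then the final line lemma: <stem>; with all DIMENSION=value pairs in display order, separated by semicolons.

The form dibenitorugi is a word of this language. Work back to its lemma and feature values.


underlying: d-bentor-ki
RANK=so - signalled by the affix -ki
CASE=du - signalled by the affix d-
check: dbentorki -> dibenitoriki -> dibenitorigi -> dibenitorugi
lemma: bentor; RANK=so; CASE=du


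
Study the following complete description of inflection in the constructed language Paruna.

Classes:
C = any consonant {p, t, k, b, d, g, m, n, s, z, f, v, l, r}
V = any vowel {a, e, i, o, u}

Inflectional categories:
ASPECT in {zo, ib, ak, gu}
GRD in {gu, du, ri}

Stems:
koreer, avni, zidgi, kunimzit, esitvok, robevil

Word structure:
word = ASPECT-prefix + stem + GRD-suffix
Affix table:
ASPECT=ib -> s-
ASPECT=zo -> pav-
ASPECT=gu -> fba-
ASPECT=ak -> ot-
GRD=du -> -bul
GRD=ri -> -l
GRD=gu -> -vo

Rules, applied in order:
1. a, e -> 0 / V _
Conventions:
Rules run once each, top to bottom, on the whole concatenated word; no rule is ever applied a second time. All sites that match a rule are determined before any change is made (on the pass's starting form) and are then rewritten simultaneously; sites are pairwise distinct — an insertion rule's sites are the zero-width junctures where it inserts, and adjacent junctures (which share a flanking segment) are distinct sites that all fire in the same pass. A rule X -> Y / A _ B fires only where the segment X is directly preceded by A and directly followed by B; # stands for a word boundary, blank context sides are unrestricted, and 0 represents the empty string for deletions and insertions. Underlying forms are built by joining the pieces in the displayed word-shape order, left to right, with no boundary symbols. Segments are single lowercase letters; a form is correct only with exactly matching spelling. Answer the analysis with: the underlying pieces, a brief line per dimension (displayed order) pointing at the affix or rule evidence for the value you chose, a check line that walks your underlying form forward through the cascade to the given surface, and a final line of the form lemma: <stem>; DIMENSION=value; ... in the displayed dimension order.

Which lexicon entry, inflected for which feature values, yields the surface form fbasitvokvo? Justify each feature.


underlying: fba-esitvok-vo
ASPECT=gu - signalled by the affix fba-
GRD=gu - signalled by the affix -vo
check: fbaesitvokvo -> fbasitvokvo
lemma: esitvok; ASPECT=gu; GRD=gu


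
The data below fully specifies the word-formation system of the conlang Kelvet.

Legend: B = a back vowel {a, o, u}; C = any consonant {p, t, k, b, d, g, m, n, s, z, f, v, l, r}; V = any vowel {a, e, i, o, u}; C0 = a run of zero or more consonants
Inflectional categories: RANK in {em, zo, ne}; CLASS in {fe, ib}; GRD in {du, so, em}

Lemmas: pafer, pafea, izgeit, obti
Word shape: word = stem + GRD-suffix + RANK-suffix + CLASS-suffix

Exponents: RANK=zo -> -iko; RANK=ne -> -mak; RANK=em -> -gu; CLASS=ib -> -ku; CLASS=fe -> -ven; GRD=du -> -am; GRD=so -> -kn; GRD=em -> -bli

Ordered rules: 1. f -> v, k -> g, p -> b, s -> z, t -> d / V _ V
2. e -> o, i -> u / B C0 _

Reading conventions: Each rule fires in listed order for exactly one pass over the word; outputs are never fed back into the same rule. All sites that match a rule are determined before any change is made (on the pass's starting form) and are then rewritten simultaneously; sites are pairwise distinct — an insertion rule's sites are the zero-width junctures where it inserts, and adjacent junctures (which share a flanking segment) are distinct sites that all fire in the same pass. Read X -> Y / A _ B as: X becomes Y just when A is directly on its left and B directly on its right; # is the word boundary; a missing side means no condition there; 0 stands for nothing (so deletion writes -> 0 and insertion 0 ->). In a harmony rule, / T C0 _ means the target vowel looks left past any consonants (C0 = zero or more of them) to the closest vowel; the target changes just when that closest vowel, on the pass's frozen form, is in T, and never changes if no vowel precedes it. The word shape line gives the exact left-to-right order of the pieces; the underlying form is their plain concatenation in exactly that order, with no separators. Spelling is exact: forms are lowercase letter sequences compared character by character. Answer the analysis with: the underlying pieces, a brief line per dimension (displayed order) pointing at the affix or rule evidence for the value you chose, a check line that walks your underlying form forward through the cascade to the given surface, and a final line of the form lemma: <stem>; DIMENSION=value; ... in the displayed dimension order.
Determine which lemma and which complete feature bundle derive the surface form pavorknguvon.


underlying: pafer-kn-gu-ven
RANK=em - signalled by the affix -gu
CLASS=fe - signalled by the affix -ven
GRD=so - signalled by the affix -kn
check: paferknguven -> paverknguven -> pavorknguvon
lemma: pafer; RANK=em; CLASS=fe; GRD=so


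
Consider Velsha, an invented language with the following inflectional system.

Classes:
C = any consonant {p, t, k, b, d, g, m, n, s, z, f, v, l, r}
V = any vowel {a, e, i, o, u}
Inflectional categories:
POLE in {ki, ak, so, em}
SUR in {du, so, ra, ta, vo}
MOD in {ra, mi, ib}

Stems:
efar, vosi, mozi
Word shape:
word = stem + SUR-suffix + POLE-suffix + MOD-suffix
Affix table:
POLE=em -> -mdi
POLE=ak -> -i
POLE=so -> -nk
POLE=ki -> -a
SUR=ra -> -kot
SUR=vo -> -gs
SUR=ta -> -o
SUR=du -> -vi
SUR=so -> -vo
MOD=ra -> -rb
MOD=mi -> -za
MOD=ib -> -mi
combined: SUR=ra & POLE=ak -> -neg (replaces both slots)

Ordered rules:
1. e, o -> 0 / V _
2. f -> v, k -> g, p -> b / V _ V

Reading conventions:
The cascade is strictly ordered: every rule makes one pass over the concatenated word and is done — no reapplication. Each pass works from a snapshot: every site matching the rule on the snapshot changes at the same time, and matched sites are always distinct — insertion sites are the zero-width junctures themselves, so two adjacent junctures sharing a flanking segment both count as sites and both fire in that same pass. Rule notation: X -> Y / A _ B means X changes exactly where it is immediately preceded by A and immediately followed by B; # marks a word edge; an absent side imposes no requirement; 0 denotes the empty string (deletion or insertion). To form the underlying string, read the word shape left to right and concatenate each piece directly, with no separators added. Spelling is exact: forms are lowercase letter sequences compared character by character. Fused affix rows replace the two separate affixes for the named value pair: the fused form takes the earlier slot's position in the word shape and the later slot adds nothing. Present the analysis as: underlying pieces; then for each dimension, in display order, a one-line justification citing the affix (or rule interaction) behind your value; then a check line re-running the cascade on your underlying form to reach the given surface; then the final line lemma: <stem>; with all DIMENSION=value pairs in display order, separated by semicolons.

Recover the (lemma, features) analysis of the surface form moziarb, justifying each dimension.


underlying: mozi-o-a-rb
POLE=ki - signalled by the affix -a
SUR=ta - signalled by the affix -o
MOD=ra - signalled by the affix -rb
check: mozioarb -> moziarb -> moziarb
lemma: mozi; POLE=ki; SUR=ta; MOD=ra


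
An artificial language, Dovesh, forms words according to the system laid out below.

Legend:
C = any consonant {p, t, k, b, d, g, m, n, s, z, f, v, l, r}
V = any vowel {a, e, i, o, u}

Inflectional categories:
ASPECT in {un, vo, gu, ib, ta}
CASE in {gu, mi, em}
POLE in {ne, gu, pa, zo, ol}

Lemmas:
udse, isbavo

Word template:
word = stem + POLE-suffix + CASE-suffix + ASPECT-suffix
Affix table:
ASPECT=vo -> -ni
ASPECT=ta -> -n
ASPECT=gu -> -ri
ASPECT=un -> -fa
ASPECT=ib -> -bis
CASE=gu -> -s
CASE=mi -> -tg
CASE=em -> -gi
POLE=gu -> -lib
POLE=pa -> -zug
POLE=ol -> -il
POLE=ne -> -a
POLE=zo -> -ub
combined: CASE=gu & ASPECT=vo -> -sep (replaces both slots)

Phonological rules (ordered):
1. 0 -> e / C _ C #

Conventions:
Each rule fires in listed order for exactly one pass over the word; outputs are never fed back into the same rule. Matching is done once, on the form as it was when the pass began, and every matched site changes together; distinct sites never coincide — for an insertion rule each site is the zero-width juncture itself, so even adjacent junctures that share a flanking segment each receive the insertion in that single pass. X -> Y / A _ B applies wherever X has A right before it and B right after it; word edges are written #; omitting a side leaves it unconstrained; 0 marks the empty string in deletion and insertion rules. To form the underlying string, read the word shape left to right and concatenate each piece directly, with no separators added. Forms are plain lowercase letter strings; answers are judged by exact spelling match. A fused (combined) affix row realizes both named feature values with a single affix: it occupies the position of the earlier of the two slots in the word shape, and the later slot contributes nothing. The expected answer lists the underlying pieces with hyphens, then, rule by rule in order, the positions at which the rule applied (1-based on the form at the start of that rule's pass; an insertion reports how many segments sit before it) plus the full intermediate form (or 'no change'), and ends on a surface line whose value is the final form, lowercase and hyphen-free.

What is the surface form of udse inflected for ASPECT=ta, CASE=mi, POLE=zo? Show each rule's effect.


underlying: udse-ub-tg-n
1. 0 -> e / C _ C #: inserts after position(s) 8: udseubtgen
surface: udseubtgen


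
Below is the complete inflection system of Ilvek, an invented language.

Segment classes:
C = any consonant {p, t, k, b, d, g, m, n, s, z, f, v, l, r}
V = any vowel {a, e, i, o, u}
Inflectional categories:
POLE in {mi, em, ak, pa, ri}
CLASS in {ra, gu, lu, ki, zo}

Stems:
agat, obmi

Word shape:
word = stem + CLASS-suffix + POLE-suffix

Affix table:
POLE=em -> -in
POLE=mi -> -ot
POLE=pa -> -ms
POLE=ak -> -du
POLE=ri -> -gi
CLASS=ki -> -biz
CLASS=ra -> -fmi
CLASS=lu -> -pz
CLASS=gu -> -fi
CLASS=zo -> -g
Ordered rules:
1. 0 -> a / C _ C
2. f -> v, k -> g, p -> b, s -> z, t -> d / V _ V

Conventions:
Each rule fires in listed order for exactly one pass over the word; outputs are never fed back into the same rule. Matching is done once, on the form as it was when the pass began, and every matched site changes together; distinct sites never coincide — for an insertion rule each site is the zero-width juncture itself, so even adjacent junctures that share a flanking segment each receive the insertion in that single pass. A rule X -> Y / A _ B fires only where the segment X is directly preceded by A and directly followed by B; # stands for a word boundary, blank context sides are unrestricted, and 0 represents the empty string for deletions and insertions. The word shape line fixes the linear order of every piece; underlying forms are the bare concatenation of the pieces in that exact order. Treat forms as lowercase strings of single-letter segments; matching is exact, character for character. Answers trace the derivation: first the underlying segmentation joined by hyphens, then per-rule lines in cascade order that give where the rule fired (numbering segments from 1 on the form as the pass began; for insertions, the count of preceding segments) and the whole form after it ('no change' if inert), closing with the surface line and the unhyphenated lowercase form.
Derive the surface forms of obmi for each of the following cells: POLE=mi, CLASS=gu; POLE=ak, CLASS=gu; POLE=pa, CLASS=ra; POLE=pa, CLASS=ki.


cell POLE=mi, CLASS=gu:
underlying: obmi-fi-ot
1. 0 -> a / C _ C: inserts after position(s) 2: obamifiot
2. f -> v, k -> g, p -> b, s -> z, t -> d / V _ V: fires at position(s) 6: obamiviot
surface: obamiviot

cell POLE=ak, CLASS=gu:
underlying: obmi-fi-du
1. 0 -> a / C _ C: inserts after position(s) 2: obamifidu
2. f -> v, k -> g, p -> b, s -> z, t -> d / V _ V: fires at position(s) 6: obamividu
surface: obamividu

cell POLE=pa, CLASS=ra:
underlying: obmi-fmi-ms
1. 0 -> a / C _ C: inserts after position(s) 2, 5, 8: obamifamimas
2. f -> v, k -> g, p -> b, s -> z, t -> d / V _ V: fires at position(s) 6: obamivamimas
surface: obamivamimas

cell POLE=pa, CLASS=ki:
underlying: obmi-biz-ms
1. 0 -> a / C _ C: inserts after position(s) 2, 7, 8: obamibizamas
2. f -> v, k -> g, p -> b, s -> z, t -> d / V _ V: no change
surface: obamibizamas


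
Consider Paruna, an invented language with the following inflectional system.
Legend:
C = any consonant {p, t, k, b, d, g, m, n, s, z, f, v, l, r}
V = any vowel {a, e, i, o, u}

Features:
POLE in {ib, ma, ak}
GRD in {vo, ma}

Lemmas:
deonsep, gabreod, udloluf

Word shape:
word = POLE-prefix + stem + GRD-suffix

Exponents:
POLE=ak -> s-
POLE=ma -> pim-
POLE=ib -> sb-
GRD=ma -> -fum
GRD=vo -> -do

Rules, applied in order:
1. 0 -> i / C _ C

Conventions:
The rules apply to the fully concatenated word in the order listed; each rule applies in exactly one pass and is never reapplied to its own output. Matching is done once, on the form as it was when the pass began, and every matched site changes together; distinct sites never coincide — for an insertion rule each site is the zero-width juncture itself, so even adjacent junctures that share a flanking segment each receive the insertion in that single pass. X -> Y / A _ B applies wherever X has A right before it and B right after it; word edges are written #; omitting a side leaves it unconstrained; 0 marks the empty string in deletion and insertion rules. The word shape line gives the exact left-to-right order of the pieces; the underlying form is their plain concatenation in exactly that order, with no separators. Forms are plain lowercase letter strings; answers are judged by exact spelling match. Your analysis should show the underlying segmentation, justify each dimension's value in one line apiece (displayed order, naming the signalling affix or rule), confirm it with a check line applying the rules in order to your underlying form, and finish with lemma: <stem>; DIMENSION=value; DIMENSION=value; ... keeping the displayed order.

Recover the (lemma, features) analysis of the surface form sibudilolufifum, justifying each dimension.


underlying: sb-udloluf-fum
POLE=ib - signalled by the affix sb-
GRD=ma - signalled by the affix -fum
check: sbudloluffum -> sibudilolufifum
lemma: udloluf; POLE=ib; GRD=ma


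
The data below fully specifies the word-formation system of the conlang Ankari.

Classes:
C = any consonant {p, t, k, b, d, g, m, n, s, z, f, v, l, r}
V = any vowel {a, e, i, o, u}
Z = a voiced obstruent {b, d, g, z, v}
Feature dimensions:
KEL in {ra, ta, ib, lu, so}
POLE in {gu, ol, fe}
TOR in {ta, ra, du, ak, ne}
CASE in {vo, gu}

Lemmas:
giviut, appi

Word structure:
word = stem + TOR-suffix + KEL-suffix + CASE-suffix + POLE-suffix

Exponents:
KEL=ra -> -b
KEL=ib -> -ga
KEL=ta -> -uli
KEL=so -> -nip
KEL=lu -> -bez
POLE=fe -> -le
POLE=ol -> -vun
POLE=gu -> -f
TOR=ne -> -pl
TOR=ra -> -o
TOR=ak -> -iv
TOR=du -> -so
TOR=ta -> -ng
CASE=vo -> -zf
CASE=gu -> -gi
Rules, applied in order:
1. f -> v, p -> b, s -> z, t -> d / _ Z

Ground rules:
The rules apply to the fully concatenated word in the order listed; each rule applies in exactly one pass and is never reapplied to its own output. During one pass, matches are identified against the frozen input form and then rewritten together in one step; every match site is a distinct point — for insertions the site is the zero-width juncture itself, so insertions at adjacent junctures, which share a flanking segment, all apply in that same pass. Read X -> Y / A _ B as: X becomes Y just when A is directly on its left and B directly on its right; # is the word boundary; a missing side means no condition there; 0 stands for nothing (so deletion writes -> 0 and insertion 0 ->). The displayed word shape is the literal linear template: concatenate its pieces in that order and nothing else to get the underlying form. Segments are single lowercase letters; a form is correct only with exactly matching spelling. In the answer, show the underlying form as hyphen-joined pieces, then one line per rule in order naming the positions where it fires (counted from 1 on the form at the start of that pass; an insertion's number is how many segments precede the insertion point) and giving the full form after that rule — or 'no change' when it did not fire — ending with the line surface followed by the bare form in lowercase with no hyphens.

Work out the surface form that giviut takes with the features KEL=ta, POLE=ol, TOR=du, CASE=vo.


underlying: giviut-so-uli-zf-vun
1. f -> v, p -> b, s -> z, t -> d / _ Z: fires at position(s) 13: giviutsoulizvvun
surface: giviutsoulizvvun


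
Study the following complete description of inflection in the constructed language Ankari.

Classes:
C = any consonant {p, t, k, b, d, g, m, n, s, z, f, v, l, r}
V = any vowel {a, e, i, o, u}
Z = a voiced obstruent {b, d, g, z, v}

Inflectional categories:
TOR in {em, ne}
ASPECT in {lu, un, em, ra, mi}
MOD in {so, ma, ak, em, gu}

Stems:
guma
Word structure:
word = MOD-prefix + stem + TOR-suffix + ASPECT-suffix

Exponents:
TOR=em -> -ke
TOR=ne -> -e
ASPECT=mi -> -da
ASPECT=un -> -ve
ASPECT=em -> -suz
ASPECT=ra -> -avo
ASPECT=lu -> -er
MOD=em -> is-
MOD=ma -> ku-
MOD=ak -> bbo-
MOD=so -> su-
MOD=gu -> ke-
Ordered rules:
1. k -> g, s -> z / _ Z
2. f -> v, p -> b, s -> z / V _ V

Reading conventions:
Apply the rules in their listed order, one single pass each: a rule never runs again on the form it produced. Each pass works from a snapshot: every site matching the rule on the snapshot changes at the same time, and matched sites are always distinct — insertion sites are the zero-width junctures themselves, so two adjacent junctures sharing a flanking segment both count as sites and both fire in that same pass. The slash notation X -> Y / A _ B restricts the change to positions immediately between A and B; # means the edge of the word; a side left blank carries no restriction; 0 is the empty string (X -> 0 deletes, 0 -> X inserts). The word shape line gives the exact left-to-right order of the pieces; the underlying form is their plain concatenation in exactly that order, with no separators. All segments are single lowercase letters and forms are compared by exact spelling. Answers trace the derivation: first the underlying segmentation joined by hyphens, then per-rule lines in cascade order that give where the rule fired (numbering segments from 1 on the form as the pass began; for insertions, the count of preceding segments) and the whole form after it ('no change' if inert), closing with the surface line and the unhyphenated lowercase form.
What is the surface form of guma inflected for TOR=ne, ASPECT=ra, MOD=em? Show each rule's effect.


underlying: is-guma-e-avo
1. k -> g, s -> z / _ Z: fires at position(s) 2: izgumaeavo
2. f -> v, p -> b, s -> z / V _ V: no change
surface: izgumaeavo


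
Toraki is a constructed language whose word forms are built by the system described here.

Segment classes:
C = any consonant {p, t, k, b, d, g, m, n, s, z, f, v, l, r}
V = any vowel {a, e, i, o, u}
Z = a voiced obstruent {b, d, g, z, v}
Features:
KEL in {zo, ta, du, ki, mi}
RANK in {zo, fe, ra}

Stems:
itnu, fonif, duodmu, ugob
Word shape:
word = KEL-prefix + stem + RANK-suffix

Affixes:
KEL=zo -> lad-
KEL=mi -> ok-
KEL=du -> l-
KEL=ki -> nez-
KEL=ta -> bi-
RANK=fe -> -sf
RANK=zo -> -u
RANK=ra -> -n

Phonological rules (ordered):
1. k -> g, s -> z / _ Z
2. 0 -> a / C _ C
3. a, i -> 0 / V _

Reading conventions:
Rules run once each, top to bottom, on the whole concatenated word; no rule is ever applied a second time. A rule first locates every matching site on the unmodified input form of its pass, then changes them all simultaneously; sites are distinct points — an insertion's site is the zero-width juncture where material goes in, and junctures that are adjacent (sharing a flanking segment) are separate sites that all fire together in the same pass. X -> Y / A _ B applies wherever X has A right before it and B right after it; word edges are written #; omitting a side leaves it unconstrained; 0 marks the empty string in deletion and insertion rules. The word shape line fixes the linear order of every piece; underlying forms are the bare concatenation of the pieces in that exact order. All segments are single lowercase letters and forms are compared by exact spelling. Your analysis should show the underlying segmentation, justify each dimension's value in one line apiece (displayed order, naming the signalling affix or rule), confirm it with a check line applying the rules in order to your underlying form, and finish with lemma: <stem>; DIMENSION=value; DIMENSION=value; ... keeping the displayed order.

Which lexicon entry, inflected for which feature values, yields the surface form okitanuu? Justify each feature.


underlying: ok-itnu-u
KEL=mi - signalled by the affix ok-
RANK=zo - signalled by the affix -u
check: okitnuu -> okitnuu -> okitanuu -> okitanuu
lemma: itnu; KEL=mi; RANK=zo


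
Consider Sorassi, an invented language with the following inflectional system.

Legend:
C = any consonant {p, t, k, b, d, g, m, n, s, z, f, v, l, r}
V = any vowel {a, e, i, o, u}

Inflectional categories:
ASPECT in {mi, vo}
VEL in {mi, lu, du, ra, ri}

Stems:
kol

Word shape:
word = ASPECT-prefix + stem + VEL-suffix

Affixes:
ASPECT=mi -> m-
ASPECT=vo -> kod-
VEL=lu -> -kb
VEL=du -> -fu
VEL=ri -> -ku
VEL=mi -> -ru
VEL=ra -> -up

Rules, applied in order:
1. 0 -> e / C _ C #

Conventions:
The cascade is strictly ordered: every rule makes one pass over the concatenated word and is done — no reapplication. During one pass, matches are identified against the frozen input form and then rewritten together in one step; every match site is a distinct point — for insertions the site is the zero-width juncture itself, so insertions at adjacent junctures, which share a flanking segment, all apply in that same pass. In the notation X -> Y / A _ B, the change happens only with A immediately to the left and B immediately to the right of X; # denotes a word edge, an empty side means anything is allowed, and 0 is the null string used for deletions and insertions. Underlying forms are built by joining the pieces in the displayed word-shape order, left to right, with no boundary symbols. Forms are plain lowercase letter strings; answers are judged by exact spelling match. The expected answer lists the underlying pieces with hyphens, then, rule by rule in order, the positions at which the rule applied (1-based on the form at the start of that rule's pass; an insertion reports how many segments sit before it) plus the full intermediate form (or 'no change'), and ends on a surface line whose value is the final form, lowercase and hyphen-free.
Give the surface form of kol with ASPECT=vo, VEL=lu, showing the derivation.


underlying: kod-kol-kb
1. 0 -> e / C _ C #: inserts after position(s) 7: kodkolkeb
surface: kodkolkeb


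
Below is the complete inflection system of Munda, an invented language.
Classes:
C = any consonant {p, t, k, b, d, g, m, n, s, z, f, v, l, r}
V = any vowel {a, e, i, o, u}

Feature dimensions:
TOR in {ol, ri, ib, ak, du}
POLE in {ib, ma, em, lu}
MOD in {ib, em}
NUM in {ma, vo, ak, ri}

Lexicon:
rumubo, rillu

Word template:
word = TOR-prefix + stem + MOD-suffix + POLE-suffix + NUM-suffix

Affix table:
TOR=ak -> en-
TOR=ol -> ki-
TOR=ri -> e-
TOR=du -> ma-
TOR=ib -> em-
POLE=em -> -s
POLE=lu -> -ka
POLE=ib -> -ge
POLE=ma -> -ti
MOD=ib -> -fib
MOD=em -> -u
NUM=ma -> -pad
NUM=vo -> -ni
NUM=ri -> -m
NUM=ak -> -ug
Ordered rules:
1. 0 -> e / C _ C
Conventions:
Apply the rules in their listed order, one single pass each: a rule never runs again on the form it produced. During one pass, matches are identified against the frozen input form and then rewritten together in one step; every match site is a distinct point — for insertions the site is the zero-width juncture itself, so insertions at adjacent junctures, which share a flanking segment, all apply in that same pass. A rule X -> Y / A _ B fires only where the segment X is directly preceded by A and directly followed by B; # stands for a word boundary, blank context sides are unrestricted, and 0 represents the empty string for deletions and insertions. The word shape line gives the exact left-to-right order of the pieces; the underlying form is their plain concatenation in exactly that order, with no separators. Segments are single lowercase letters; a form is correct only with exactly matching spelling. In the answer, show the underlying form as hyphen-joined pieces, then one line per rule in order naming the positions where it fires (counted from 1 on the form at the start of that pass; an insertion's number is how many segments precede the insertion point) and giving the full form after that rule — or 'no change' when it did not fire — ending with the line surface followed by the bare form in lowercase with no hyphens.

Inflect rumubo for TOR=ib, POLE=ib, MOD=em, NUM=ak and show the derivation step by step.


underlying: em-rumubo-u-ge-ug
1. 0 -> e / C _ C: inserts after position(s) 2: emerumubougeug
surface: emerumubougeug


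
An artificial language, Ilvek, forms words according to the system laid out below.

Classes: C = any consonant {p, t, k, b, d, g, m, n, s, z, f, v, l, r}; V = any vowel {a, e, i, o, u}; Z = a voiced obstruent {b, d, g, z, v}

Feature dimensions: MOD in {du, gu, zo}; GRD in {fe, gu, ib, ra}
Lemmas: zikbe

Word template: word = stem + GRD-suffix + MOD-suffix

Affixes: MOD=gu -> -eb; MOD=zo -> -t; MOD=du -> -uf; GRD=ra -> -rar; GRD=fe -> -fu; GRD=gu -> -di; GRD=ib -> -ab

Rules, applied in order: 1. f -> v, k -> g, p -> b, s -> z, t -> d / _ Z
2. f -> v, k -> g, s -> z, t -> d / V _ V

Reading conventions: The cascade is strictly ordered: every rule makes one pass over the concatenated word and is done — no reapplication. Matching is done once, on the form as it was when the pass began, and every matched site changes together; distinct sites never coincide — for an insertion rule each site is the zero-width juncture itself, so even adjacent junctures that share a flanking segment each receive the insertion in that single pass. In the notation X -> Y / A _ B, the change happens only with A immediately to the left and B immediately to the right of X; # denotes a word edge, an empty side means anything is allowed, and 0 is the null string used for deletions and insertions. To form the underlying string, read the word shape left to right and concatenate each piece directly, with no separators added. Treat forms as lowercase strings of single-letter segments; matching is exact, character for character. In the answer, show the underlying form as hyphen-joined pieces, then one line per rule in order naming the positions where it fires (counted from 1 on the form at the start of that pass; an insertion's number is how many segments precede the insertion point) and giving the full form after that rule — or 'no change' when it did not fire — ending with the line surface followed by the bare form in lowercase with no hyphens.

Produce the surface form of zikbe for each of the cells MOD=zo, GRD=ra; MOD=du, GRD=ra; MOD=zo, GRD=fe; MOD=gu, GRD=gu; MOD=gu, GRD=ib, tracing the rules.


cell MOD=zo, GRD=ra:
underlying: zikbe-rar-t
1. f -> v, k -> g, p -> b, s -> z, t -> d / _ Z: fires at position(s) 3: zigberart
2. f -> v, k -> g, s -> z, t -> d / V _ V: no change
surface: zigberart

cell MOD=du, GRD=ra:
underlying: zikbe-rar-uf
1. f -> v, k -> g, p -> b, s -> z, t -> d / _ Z: fires at position(s) 3: zigberaruf
2. f -> v, k -> g, s -> z, t -> d / V _ V: no change
surface: zigberaruf

cell MOD=zo, GRD=fe:
underlying: zikbe-fu-t
1. f -> v, k -> g, p -> b, s -> z, t -> d / _ Z: fires at position(s) 3: zigbefut
2. f -> v, k -> g, s -> z, t -> d / V _ V: fires at position(s) 6: zigbevut
surface: zigbevut

cell MOD=gu, GRD=gu:
underlying: zikbe-di-eb
1. f -> v, k -> g, p -> b, s -> z, t -> d / _ Z: fires at position(s) 3: zigbedieb
2. f -> v, k -> g, s -> z, t -> d / V _ V: no change
surface: zigbedieb

cell MOD=gu, GRD=ib:
underlying: zikbe-ab-eb
1. f -> v, k -> g, p -> b, s -> z, t -> d / _ Z: fires at position(s) 3: zigbeabeb
2. f -> v, k -> g, s -> z, t -> d / V _ V: no change
surface: zigbeabeb


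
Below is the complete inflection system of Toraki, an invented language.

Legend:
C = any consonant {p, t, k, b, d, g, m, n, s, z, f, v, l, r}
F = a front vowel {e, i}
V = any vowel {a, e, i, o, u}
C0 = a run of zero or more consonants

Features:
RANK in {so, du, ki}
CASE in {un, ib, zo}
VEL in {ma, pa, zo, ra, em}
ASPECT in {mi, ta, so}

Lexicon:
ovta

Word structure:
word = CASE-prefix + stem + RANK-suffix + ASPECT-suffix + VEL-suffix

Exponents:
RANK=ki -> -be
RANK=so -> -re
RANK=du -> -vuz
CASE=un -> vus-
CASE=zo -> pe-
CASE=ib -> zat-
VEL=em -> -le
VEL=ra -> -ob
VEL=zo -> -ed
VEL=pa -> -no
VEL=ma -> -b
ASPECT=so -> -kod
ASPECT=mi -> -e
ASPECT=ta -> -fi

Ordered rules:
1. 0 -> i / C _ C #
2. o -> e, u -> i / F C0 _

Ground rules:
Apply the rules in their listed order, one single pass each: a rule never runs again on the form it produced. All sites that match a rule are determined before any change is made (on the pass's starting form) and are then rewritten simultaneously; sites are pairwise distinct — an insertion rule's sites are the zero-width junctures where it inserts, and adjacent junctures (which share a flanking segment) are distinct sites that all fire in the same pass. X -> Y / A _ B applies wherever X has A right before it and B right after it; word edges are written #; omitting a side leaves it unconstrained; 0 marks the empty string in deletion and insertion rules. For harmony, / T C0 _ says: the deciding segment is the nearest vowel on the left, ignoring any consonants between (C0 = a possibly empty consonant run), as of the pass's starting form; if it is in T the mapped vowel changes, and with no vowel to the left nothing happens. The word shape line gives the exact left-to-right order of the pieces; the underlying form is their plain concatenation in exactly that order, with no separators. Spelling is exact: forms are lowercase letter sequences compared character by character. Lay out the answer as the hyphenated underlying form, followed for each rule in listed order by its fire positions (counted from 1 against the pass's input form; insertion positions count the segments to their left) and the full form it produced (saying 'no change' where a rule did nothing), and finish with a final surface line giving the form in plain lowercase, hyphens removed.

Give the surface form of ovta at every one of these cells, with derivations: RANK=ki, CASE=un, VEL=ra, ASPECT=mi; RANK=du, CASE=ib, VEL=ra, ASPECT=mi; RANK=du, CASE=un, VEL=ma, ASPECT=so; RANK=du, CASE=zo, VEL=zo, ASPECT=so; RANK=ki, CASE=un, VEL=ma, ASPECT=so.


cell RANK=ki, CASE=un, VEL=ra, ASPECT=mi:
underlying: vus-ovta-be-e-ob
1. 0 -> i / C _ C #: no change
2. o -> e, u -> i / F C0 _: fires at position(s) 11: vusovtabeeeb
surface: vusovtabeeeb

cell RANK=du, CASE=ib, VEL=ra, ASPECT=mi:
underlying: zat-ovta-vuz-e-ob
1. 0 -> i / C _ C #: no change
2. o -> e, u -> i / F C0 _: fires at position(s) 12: zatovtavuzeeb
surface: zatovtavuzeeb

cell RANK=du, CASE=un, VEL=ma, ASPECT=so:
underlying: vus-ovta-vuz-kod-b
1. 0 -> i / C _ C #: inserts after position(s) 13: vusovtavuzkodib
2. o -> e, u -> i / F C0 _: no change
surface: vusovtavuzkodib

cell RANK=du, CASE=zo, VEL=zo, ASPECT=so:
underlying: pe-ovta-vuz-kod-ed
1. 0 -> i / C _ C #: no change
2. o -> e, u -> i / F C0 _: fires at position(s) 3: peevtavuzkoded
surface: peevtavuzkoded

cell RANK=ki, CASE=un, VEL=ma, ASPECT=so:
underlying: vus-ovta-be-kod-b
1. 0 -> i / C _ C #: inserts after position(s) 12: vusovtabekodib
2. o -> e, u -> i / F C0 _: fires at position(s) 11: vusovtabekedib
surface: vusovtabekedib


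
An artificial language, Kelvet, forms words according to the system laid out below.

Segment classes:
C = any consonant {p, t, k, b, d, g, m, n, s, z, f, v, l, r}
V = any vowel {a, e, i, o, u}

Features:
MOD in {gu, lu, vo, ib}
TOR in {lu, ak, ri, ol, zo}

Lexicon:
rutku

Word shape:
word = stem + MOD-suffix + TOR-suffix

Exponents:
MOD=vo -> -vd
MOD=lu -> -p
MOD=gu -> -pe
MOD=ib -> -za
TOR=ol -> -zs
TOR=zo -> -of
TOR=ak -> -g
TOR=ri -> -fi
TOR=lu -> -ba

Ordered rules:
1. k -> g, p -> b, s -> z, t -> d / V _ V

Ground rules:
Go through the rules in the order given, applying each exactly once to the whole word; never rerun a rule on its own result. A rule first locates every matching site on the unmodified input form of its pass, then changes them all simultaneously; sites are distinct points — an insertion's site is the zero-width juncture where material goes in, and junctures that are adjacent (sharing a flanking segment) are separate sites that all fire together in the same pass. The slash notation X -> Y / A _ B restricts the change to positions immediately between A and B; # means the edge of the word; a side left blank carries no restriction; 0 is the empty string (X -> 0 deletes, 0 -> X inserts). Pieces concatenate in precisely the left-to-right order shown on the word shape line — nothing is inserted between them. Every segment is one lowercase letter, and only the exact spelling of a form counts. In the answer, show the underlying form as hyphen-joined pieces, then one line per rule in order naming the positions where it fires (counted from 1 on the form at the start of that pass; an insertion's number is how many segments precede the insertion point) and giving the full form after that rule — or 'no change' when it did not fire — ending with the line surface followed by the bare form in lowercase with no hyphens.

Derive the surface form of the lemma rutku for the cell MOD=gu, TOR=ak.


underlying: rutku-pe-g
1. k -> g, p -> b, s -> z, t -> d / V _ V: fires at position(s) 6: rutkubeg
surface: rutkubeg
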